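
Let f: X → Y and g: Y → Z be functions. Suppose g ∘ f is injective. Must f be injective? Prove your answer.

Suppose f(x_1) = f(x_2). Applying g: (g ∘ f)(x_1) = (g ∘ f)(x_2). Since g ∘ f is injective, x_1 = x_2. So f is injective.

injective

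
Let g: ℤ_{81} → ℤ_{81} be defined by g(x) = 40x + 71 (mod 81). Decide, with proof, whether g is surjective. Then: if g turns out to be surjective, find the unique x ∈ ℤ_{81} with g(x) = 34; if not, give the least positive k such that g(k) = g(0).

74

Since gcd(40, 81) = 1, 40 is invertible modulo 81. Euclid's algorithm: 81 = 2·40 + 1; back-substituting gives 1 = 79·40 − 39·81, so 40⁻¹ ≡ 79 (mod 81).
Then y ↦ 79(y − 71) is a two-sided inverse to g, so every y ∈ ℤ_{81} has a preimage.
Therefore g is surjective.
Since g is surjective, we find g⁻¹(34): we need 40x ≡ 34 − 71 ≡ 44 (mod 81). Using 40⁻¹ = 79: x ≡ 79·44 = 3476 = 42·81 + 74, so x = 74.
Check: g(74) = 40·74 + 71 = 3031 = 37·81 + 34 ≡ 34 (mod 81).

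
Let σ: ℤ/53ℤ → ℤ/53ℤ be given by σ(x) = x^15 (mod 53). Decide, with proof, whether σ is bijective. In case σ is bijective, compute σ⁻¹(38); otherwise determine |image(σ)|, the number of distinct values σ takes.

11

Since 53 is prime, the nonzero elements of ℤ/53ℤ form a cyclic group of order 52.
As gcd(15, 52) = 1, raising to the 15th power is a bijection on this group: if u^15 ≡ v^15 then (uv^{−1})^15 = 1, and the only element of order dividing gcd(15, 52) = 1 is 1, so u = v.
With σ(0) = 0 this makes σ injective on all of ℤ/53ℤ, hence bijective (finite equal-size domain and codomain). In particular σ is bijective.
Since σ is bijective, we find the preimage of 38. The inverse of x ↦ x^15 on (ℤ/53ℤ)^× is x ↦ x^7, because 15·7 = 105 = 2·52 + 1 ≡ 1 (mod 52) and x^{52} = 1 for x ≠ 0 (Fermat). So σ⁻¹(38) = 38^7 mod 53.
Repeated squaring mod 53: 38^1 ≡ 38, 38^2 ≡ 38² = 1444 ≡ 13, 38^4 ≡ 13² = 169 ≡ 10. Since 7 = 4 + 2 + 1, 38^7 ≡ 10·13·38: 10·13 = 130 ≡ 24, then 24·38 = 912 ≡ 11. So 38^7 ≡ 11 (mod 53).
Hence σ⁻¹(38) = 11.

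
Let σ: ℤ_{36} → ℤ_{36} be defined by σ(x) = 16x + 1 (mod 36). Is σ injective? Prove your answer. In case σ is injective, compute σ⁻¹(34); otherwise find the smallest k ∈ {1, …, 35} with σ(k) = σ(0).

By definition, σ is injective if σ(s) = σ(t) implies s = t.
We have gcd(16, 36) = 4 > 1. Taking s = 0 and t = 9: σ(0) = 1 and σ(9) = 16·9 + 1 = 145 ≡ 1 (mod 36).
So σ(0) = σ(9) while 0 ≠ 9, therefore σ is not injective.
Since σ is not injective, we find the least positive k with σ(k) = σ(0): this means 16k ≡ 0 (mod 36), i.e. 36 ∣ 16k. Since gcd(16, 36) = 4, dividing through by 4 this holds exactly when 9 ∣ 4k, and as gcd(4, 9) = 1, exactly when 9 ∣ k.
The smallest positive such k is 9.

9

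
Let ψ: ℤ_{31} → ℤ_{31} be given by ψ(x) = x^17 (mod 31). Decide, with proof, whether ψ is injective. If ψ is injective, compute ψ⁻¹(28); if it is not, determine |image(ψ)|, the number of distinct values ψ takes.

Since 31 is prime, the nonzero elements of ℤ_{31} form a cyclic group of order 30.
As gcd(17, 30) = 1, raising to the 17th power is a bijection on this group: if s^17 ≡ t^17 then (st^{−1})^17 = 1, and the only element of order dividing gcd(17, 30) = 1 is 1, so s = t.
With ψ(0) = 0 this makes ψ injective on all of ℤ_{31}, hence bijective (finite equal-size domain and codomain). In particular ψ is injective.
Since ψ is injective, we find the preimage of 28. The inverse of x ↦ x^17 on (ℤ_{31})^× is x ↦ x^23, because 17·23 = 391 = 13·30 + 1 ≡ 1 (mod 30) and x^{30} = 1 for x ≠ 0 (Fermat). So ψ⁻¹(28) = 28^23 mod 31.
Repeated squaring mod 31: 28^1 ≡ 28, 28^2 ≡ 28² = 784 ≡ 9, 28^4 ≡ 9² = 81 ≡ 19, 28^8 ≡ 19² = 361 ≡ 20, 28^16 ≡ 20² = 400 ≡ 28. Since 23 = 16 + 4 + 2 + 1, 28^23 ≡ 28·19·9·28: 28·19 = 532 ≡ 5, then 5·9 = 45 ≡ 14, then 14·28 = 392 ≡ 20. So 28^23 ≡ 20 (mod 31).
Hence ψ⁻¹(28) = 20.

20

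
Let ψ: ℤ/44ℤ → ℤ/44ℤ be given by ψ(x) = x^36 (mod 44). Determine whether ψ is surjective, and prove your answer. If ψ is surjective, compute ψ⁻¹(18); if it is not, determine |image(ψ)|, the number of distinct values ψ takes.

ψ(10): Repeated squaring mod 44: 10^1 ≡ 10, 10^2 ≡ 10² = 100 ≡ 12, 10^4 ≡ 12² = 144 ≡ 12, 10^8 ≡ 12² = 144 ≡ 12, 10^16 ≡ 12² = 144 ≡ 12, 10^32 ≡ 12² = 144 ≡ 12. Since 36 = 32 + 4, 10^36 ≡ 12·12: 12·12 = 144 ≡ 12. So 10^36 ≡ 12 (mod 44).
ψ(12): Repeated squaring mod 44: 12^1 ≡ 12, 12^2 ≡ 12² = 144 ≡ 12, 12^4 ≡ 12² = 144 ≡ 12, 12^8 ≡ 12² = 144 ≡ 12, 12^16 ≡ 12² = 144 ≡ 12, 12^32 ≡ 12² = 144 ≡ 12. Since 36 = 32 + 4, 12^36 ≡ 12·12: 12·12 = 144 ≡ 12. So 12^36 ≡ 12 (mod 44).
So ψ(10) = ψ(12) = 12 while 10 ≠ 12, thus ψ is not injective.
A non-injective map from the 44-element set ℤ/44ℤ to itself takes at most 43 distinct values, so it cannot be surjective. Therefore ψ is not surjective.
Since ψ is not surjective, we determine |image(ψ)|. Computing x^36 mod 44 for each x (by repeated squaring, reducing mod 44 at every step), the values ψ(0), ψ(1), …, ψ(43) are: 0, 1, 20, 25, 4, 5, 16, 37, 36, 9, 12, 33, 12, 9, 36, 37, 16, 5, 4, 25, 20, 1, 0, 1, 20, 25, 4, 5, 16, 37, 36, 9, 12, 33, 12, 9, 36, 37, 16, 5, 4, 25, 20, 1.
The distinct values are {0, 1, 4, 5, 9, 12, 16, 20, 25, 33, 36, 37}; there are 12 of them.

12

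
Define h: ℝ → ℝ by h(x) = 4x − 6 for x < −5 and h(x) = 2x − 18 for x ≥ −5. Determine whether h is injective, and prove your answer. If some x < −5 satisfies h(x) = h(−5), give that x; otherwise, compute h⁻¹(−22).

Both pieces are strictly increasing (slopes 4 and 2), so each is injective on its own interval.
The left piece maps (−∞, −5) onto (−∞, −26); the right piece maps [−5, ∞) onto [−28, ∞).
These images overlap. In particular h(−5) = −28 (right piece), and solving 4x − 6 = −28 on the left piece gives x = −11/2 < −5.
So h(−11/2) = h(−5) with −11/2 ≠ −5, and h is not injective. This x = −11/2 is the requested value below −5.

-11/2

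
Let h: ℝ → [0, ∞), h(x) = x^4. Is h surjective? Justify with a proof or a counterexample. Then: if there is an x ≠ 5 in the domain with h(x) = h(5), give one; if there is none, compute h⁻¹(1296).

-5

For any y ∈ [0, ∞), x = y^{1/4} ∈ ℝ satisfies x^4 = y, so h is surjective.
For the follow-up, such an x exists: taking x = −5 ∈ ℝ gives h(−5) = 625 = h(5) with −5 ≠ 5.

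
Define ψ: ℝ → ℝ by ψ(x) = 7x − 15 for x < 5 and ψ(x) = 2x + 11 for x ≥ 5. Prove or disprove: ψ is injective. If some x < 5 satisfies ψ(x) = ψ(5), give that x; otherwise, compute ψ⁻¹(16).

Both pieces are strictly increasing (slopes 7 and 2), so each is injective on its own interval.
The left piece maps (−∞, 5) onto (−∞, 20); the right piece maps [5, ∞) onto [21, ∞).
These images are disjoint, so no value is attained by both pieces. Thus ψ is injective.
Because the two images are disjoint, no x < 5 has ψ(x) = ψ(5), so we compute ψ⁻¹(16): 16 lies in (−∞, 20), so solve 7x − 15 = 16: x = (16 + 15)/7 = 31/7.

31/7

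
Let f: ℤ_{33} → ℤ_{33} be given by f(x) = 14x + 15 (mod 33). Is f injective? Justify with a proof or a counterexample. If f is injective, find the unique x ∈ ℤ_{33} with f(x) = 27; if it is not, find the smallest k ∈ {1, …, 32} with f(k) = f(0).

15

Suppose f(x_1) = f(x_2) in ℤ_{33}. Then 14x_1 + 15 ≡ 14x_2 + 15 (mod 33), hence 14(x_1 − x_2) ≡ 0 (mod 33).
Since gcd(14, 33) = 1, 14 is invertible modulo 33, therefore x_1 − x_2 ≡ 0 (mod 33), i.e. x_1 = x_2.
Therefore f is injective.
We now compute 14⁻¹ mod 33 explicitly. Euclid's algorithm: 33 = 2·14 + 5, 14 = 2·5 + 4, 5 = 1·4 + 1; back-substituting gives 1 = 26·14 − 11·33, so 14⁻¹ ≡ 26 (mod 33).
Since f is injective, we find f⁻¹(27): we need 14x ≡ 27 − 15 ≡ 12 (mod 33). Using 14⁻¹ = 26: x ≡ 26·12 = 312 = 9·33 + 15, so x = 15.
Check: f(15) = 14·15 + 15 = 225 = 6·33 + 27 ≡ 27 (mod 33).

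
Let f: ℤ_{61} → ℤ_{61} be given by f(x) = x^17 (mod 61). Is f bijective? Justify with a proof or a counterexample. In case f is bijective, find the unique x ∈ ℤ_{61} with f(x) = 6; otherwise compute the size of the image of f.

35

Since 61 is prime, the nonzero elements of ℤ_{61} form a cyclic group of order 60.
As gcd(17, 60) = 1, raising to the 17th power is a bijection on this group: if a^17 ≡ b^17 then (ab^{−1})^17 = 1, and the only element of order dividing gcd(17, 60) = 1 is 1, so a = b.
With f(0) = 0 this makes f injective on all of ℤ_{61}, hence bijective (finite equal-size domain and codomain). In particular f is bijective.
Since f is bijective, we find the preimage of 6. The inverse of x ↦ x^17 on (ℤ_{61})^× is x ↦ x^53, because 17·53 = 901 = 15·60 + 1 ≡ 1 (mod 60) and x^{60} = 1 for x ≠ 0 (Fermat). So f⁻¹(6) = 6^53 mod 61.
Repeated squaring mod 61: 6^1 ≡ 6, 6^2 ≡ 6² = 36, 6^4 ≡ 36² = 1296 ≡ 15, 6^8 ≡ 15² = 225 ≡ 42, 6^16 ≡ 42² = 1764 ≡ 56, 6^32 ≡ 56² = 3136 ≡ 25. Since 53 = 32 + 16 + 4 + 1, 6^53 ≡ 25·56·15·6: 25·56 = 1400 ≡ 58, then 58·15 = 870 ≡ 16, then 16·6 = 96 ≡ 35. So 6^53 ≡ 35 (mod 61).
Hence f⁻¹(6) = 35.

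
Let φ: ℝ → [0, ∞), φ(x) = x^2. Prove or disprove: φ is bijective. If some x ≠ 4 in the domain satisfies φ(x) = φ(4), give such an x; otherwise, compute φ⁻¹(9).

-4

φ(4) = 16 = (−4)^2 = φ(−4) (since 2 is even), with 4 ≠ −4. So φ is not injective, hence not bijective.
For the follow-up, such an x exists: taking x = −4 ∈ ℝ gives φ(−4) = 16 = φ(4) with −4 ≠ 4.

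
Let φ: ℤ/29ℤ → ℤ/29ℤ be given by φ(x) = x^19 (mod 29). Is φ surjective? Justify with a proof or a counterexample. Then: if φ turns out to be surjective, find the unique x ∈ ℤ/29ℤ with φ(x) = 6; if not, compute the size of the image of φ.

Since 29 is prime, the nonzero elements of ℤ/29ℤ form a cyclic group of order 28.
As gcd(19, 28) = 1, raising to the 19th power is a bijection on this group: if u^19 ≡ v^19 then (uv^{−1})^19 = 1, and the only element of order dividing gcd(19, 28) = 1 is 1, so u = v.
With φ(0) = 0 this makes φ injective on all of ℤ/29ℤ, hence bijective (finite equal-size domain and codomain). In particular φ is surjective.
Since φ is surjective, we find the preimage of 6. The inverse of x ↦ x^19 on (ℤ/29ℤ)^× is x ↦ x^3, because 19·3 = 57 = 2·28 + 1 ≡ 1 (mod 28) and x^{28} = 1 for x ≠ 0 (Fermat). So φ⁻¹(6) = 6^3 mod 29.
Repeated squaring mod 29: 6^1 ≡ 6, 6^2 ≡ 6² = 36 ≡ 7. Since 3 = 2 + 1, 6^3 ≡ 7·6: 7·6 = 42 ≡ 13. So 6^3 ≡ 13 (mod 29).
Hence φ⁻¹(6) = 13.

13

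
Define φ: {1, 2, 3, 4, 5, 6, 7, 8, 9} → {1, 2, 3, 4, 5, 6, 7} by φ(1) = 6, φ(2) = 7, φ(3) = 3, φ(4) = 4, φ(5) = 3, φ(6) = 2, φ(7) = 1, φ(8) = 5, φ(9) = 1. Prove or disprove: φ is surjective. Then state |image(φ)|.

7

Every element of the codomain has a preimage: 1 = φ(7), 2 = φ(6), 3 = φ(3), 4 = φ(4), 5 = φ(8), 6 = φ(1), 7 = φ(2).
Thus φ is surjective.
The image of φ is {1, 2, 3, 4, 5, 6, 7}, which has 7 elements.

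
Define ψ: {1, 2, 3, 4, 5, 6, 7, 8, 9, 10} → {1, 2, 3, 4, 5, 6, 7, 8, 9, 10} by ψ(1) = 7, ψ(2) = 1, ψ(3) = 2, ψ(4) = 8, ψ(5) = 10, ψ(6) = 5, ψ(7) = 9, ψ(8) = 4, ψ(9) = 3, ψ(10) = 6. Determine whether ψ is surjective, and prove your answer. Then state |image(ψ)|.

10

Every element of the codomain has a preimage: 1 = ψ(2), 2 = ψ(3), 3 = ψ(9), 4 = ψ(8), 5 = ψ(6), 6 = ψ(10), 7 = ψ(1), 8 = ψ(4), 9 = ψ(7), 10 = ψ(5).
Thus ψ is surjective.
The image of ψ is {1, 2, 3, 4, 5, 6, 7, 8, 9, 10}, which has 10 elements.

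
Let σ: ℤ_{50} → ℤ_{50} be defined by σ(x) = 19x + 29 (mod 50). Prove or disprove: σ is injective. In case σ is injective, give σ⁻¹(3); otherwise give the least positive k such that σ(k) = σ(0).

46

Recall that σ is injective if σ(a) = σ(b) implies a = b.
Suppose σ(a) = σ(b) in ℤ_{50}. Then 19a + 29 ≡ 19b + 29 (mod 50), so 19(a − b) ≡ 0 (mod 50).
Since gcd(19, 50) = 1, 19 is invertible modulo 50, therefore a − b ≡ 0 (mod 50), i.e. a = b.
So σ is injective.
We now compute 19⁻¹ mod 50 explicitly. Euclid's algorithm: 50 = 2·19 + 12, 19 = 1·12 + 7, 12 = 1·7 + 5, 7 = 1·5 + 2, 5 = 2·2 + 1; back-substituting gives 1 = 29·19 − 11·50, so 19⁻¹ ≡ 29 (mod 50).
Since σ is injective, we compute σ⁻¹(3): solve 19x + 29 ≡ 3 (mod 50), i.e. 19x ≡ 24 (mod 50).
Multiplying by 19⁻¹ = 29 gives x ≡ 29·24 = 696 = 13·50 + 46 ≡ 46 (mod 50).
Check: σ(46) = 19·46 + 29 = 903 = 18·50 + 3 ≡ 3 (mod 50).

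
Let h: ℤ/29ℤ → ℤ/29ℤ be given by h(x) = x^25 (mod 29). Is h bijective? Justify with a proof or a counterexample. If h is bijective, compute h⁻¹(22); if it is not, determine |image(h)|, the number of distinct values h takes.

9

Since 29 is prime, the nonzero elements of ℤ/29ℤ form a cyclic group of order 28.
As gcd(25, 28) = 1, raising to the 25th power is a bijection on this group: if x_1^25 ≡ x_2^25 then (x_1x_2^{−1})^25 = 1, and the only element of order dividing gcd(25, 28) = 1 is 1, so x_1 = x_2.
With h(0) = 0 this makes h injective on all of ℤ/29ℤ, hence bijective (finite equal-size domain and codomain). In particular h is bijective.
Since h is bijective, we find the preimage of 22. The inverse of x ↦ x^25 on (ℤ/29ℤ)^× is x ↦ x^9, because 25·9 = 225 = 8·28 + 1 ≡ 1 (mod 28) and x^{28} = 1 for x ≠ 0 (Fermat). So h⁻¹(22) = 22^9 mod 29.
Repeated squaring mod 29: 22^1 ≡ 22, 22^2 ≡ 22² = 484 ≡ 20, 22^4 ≡ 20² = 400 ≡ 23, 22^8 ≡ 23² = 529 ≡ 7. Since 9 = 8 + 1, 22^9 ≡ 7·22: 7·22 = 154 ≡ 9. So 22^9 ≡ 9 (mod 29).
Hence h⁻¹(22) = 9.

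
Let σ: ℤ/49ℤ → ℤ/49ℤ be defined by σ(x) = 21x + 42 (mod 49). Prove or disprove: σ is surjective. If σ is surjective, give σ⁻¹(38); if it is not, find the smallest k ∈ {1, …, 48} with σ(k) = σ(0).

Since gcd(21, 49) = 7, we have 21x ≡ 0 (mod 7) for all x, so σ(x) ≡ 0 (mod 7).
But 1 ≢ 0 (mod 7), so 1 ∈ ℤ/49ℤ has no preimage. Thus σ is not surjective.
Since σ is not surjective, we find the least positive k with σ(k) = σ(0): this means 21k ≡ 0 (mod 49), i.e. 49 ∣ 21k. Since gcd(21, 49) = 7, dividing through by 7 this holds exactly when 7 ∣ 3k, and as gcd(3, 7) = 1, exactly when 7 ∣ k.
The smallest positive such k is 7.

7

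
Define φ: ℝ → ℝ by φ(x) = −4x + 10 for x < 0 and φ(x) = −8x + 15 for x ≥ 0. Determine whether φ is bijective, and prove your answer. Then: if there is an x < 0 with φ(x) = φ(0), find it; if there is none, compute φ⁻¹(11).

Both pieces are strictly decreasing (slopes −4 and −8), so each is injective on its own interval.
The left piece maps (−∞, 0) onto (10, ∞); the right piece maps [0, ∞) onto (−∞, 15].
These images overlap. In particular φ(0) = 15 (right piece), and solving −4x + 10 = 15 on the left piece gives x = −5/4 < 0.
So φ(−5/4) = φ(0) with −5/4 ≠ 0, and φ is not injective, hence not bijective. This x = −5/4 is the requested value below 0.

-5/4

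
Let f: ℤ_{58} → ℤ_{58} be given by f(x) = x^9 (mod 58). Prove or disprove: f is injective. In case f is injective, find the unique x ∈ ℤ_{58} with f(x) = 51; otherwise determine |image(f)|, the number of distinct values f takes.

35

Computing x^9 mod 58 for each x (by repeated squaring, reducing mod 58 at every step), the values f(0), f(1), …, f(57) are: 0, 1, 48, 21, 42, 33, 22, 49, 44, 35, 18, 31, 12, 5, 32, 55, 24, 17, 56, 11, 52, 43, 38, 7, 54, 45, 8, 39, 28, 29, 30, 19, 50, 13, 4, 51, 20, 15, 6, 47, 2, 41, 34, 3, 26, 53, 46, 27, 40, 23, 14, 9, 36, 25, 16, 37, 10, 57.
Every element of ℤ_{58} appears exactly once in this list, so f is a bijection, and in particular injective.
Since f is injective, we read off the preimage of 51 from the same table: f(35) = 51, so f⁻¹(51) = 35.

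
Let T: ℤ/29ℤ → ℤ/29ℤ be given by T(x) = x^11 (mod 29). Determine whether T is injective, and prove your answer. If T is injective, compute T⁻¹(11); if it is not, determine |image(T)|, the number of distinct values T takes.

27

Since 29 is prime, the nonzero elements of ℤ/29ℤ form a cyclic group of order 28.
As gcd(11, 28) = 1, raising to the 11th power is a bijection on this group: if x_1^11 ≡ x_2^11 then (x_1x_2^{−1})^11 = 1, and the only element of order dividing gcd(11, 28) = 1 is 1, so x_1 = x_2.
With T(0) = 0 this makes T injective on all of ℤ/29ℤ, hence bijective (finite equal-size domain and codomain). In particular T is injective.
Since T is injective, we find the preimage of 11. The inverse of x ↦ x^11 on (ℤ/29ℤ)^× is x ↦ x^23, because 11·23 = 253 = 9·28 + 1 ≡ 1 (mod 28) and x^{28} = 1 for x ≠ 0 (Fermat). So T⁻¹(11) = 11^23 mod 29.
Repeated squaring mod 29: 11^1 ≡ 11, 11^2 ≡ 11² = 121 ≡ 5, 11^4 ≡ 5² = 25, 11^8 ≡ 25² = 625 ≡ 16, 11^16 ≡ 16² = 256 ≡ 24. Since 23 = 16 + 4 + 2 + 1, 11^23 ≡ 24·25·5·11: 24·25 = 600 ≡ 20, then 20·5 = 100 ≡ 13, then 13·11 = 143 ≡ 27. So 11^23 ≡ 27 (mod 29).
Hence T⁻¹(11) = 27.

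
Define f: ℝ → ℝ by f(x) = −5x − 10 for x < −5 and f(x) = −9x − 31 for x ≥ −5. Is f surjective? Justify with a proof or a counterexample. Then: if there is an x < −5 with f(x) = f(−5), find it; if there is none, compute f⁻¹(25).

-7

Both pieces are strictly decreasing (slopes −5 and −9), so each is injective on its own interval.
The left piece maps (−∞, −5) onto (15, ∞); the right piece maps [−5, ∞) onto (−∞, 14].
The union (15, ∞) ∪ (−∞, 14] omits the interval between 15 and 14; in particular 15 has no preimage. So f is not surjective.
Because the two images are disjoint, no x < −5 has f(x) = f(−5), so we compute f⁻¹(25): 25 lies in (15, ∞), so solve −5x − 10 = 25: x = (25 + 10)/(−5) = −7.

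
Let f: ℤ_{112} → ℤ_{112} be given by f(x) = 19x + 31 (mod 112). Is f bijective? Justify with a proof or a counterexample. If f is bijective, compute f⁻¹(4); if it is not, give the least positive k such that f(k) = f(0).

Suppose f(a) = f(b) in ℤ_{112}. Then 19a + 31 ≡ 19b + 31 (mod 112), hence 19(a − b) ≡ 0 (mod 112).
Since gcd(19, 112) = 1, 19 is invertible modulo 112, therefore a − b ≡ 0 (mod 112), i.e. a = b.
We now compute 19⁻¹ mod 112 explicitly. Euclid's algorithm: 112 = 5·19 + 17, 19 = 1·17 + 2, 17 = 8·2 + 1; back-substituting gives 1 = 59·19 − 10·112, so 19⁻¹ ≡ 59 (mod 112).
For any y ∈ ℤ_{112}, x = 59(y − 31) mod 112 satisfies f(x) = 19·59(y − 31) + 31 ≡ y (since 19·59 ≡ 1 mod 112). So every y has a preimage.
Thus f is bijective.
Since f is bijective, we find f⁻¹(4): we need 19x ≡ 4 − 31 ≡ 85 (mod 112). Using 19⁻¹ = 59: x ≡ 59·85 = 5015 = 44·112 + 87, so x = 87.
Check: f(87) = 19·87 + 31 = 1684 = 15·112 + 4 ≡ 4 (mod 112).

87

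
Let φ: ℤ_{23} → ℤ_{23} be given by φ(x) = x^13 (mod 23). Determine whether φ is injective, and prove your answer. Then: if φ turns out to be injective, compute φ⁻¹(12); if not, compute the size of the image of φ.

Since 23 is prime, the nonzero elements of ℤ_{23} form a cyclic group of order 22.
As gcd(13, 22) = 1, raising to the 13th power is a bijection on this group: if x_1^13 ≡ x_2^13 then (x_1x_2^{−1})^13 = 1, and the only element of order dividing gcd(13, 22) = 1 is 1, so x_1 = x_2.
With φ(0) = 0 this makes φ injective on all of ℤ_{23}, hence bijective (finite equal-size domain and codomain). In particular φ is injective.
Since φ is injective, we find the preimage of 12. The inverse of x ↦ x^13 on (ℤ_{23})^× is x ↦ x^17, because 13·17 = 221 = 10·22 + 1 ≡ 1 (mod 22) and x^{22} = 1 for x ≠ 0 (Fermat). So φ⁻¹(12) = 12^17 mod 23.
Repeated squaring mod 23: 12^1 ≡ 12, 12^2 ≡ 12² = 144 ≡ 6, 12^4 ≡ 6² = 36 ≡ 13, 12^8 ≡ 13² = 169 ≡ 8, 12^16 ≡ 8² = 64 ≡ 18. Since 17 = 16 + 1, 12^17 ≡ 18·12: 18·12 = 216 ≡ 9. So 12^17 ≡ 9 (mod 23).
Hence φ⁻¹(12) = 9.

9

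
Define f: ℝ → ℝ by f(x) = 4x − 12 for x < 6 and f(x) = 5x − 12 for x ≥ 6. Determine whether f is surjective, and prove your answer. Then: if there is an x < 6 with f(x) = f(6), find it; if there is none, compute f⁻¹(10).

Both pieces are strictly increasing (slopes 4 and 5), so each is injective on its own interval.
The left piece maps (−∞, 6) onto (−∞, 12); the right piece maps [6, ∞) onto [18, ∞).
The union (−∞, 12) ∪ [18, ∞) omits the interval between 12 and 18; in particular 12 has no preimage. So f is not surjective.
Because the two images are disjoint, no x < 6 has f(x) = f(6), so we compute f⁻¹(10): 10 lies in (−∞, 12), so solve 4x − 12 = 10: x = (10 + 12)/4 = 11/2.

11/2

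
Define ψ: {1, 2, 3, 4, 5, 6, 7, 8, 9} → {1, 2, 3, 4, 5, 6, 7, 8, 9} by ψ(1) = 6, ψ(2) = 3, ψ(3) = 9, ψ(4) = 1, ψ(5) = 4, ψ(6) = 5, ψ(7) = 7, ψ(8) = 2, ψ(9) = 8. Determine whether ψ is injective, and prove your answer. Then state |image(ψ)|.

9

The values ψ(1), …, ψ(9) are 6, 3, 9, 1, 4, 5, 7, 2, 8 — all distinct.
So ψ(s) = ψ(t) only when s = t, and ψ is injective.
The image of ψ is {1, 2, 3, 4, 5, 6, 7, 8, 9}, which has 9 elements.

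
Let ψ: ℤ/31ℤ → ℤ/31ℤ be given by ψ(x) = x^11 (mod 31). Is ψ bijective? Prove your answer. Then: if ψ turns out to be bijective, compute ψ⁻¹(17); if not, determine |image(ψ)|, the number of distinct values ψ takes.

22

Since 31 is prime, the nonzero elements of ℤ/31ℤ form a cyclic group of order 30.
As gcd(11, 30) = 1, raising to the 11th power is a bijection on this group: if s^11 ≡ t^11 then (st^{−1})^11 = 1, and the only element of order dividing gcd(11, 30) = 1 is 1, so s = t.
With ψ(0) = 0 this makes ψ injective on all of ℤ/31ℤ, hence bijective (finite equal-size domain and codomain). In particular ψ is bijective.
Since ψ is bijective, we find the preimage of 17. The inverse of x ↦ x^11 on (ℤ/31ℤ)^× is x ↦ x^11, because 11·11 = 121 = 4·30 + 1 ≡ 1 (mod 30) and x^{30} = 1 for x ≠ 0 (Fermat). So ψ⁻¹(17) = 17^11 mod 31.
Repeated squaring mod 31: 17^1 ≡ 17, 17^2 ≡ 17² = 289 ≡ 10, 17^4 ≡ 10² = 100 ≡ 7, 17^8 ≡ 7² = 49 ≡ 18. Since 11 = 8 + 2 + 1, 17^11 ≡ 18·10·17: 18·10 = 180 ≡ 25, then 25·17 = 425 ≡ 22. So 17^11 ≡ 22 (mod 31).
Hence ψ⁻¹(17) = 22.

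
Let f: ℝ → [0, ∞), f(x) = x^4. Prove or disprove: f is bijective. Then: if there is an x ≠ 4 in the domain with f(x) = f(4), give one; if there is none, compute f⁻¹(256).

-4

f(4) = 256 = (−4)^4 = f(−4) (since 4 is even), with 4 ≠ −4. So f is not injective, hence not bijective.
For the follow-up, such an x exists: taking x = −4 ∈ ℝ gives f(−4) = 256 = f(4) with −4 ≠ 4.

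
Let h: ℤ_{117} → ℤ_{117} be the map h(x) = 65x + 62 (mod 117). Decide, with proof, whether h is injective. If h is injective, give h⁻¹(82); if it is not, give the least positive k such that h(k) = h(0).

9

Recall that h is injective if h(u) = h(v) implies u = v.
We have gcd(65, 117) = 13 > 1. Taking u = 0 and v = 9: h(0) = 62 and h(9) = 65·9 + 62 = 647 ≡ 62 (mod 117).
So h(0) = h(9) while 0 ≠ 9, hence h is not injective.
Since h is not injective, we find the least positive k with h(k) = h(0): this means 65k ≡ 0 (mod 117), i.e. 117 ∣ 65k. Since gcd(65, 117) = 13, dividing through by 13 this holds exactly when 9 ∣ 5k, and as gcd(5, 9) = 1, exactly when 9 ∣ k.
The smallest positive such k is 9.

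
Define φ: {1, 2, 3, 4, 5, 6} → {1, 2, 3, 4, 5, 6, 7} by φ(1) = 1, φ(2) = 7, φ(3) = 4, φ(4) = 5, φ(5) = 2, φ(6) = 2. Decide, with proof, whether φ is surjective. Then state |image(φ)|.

No element maps to 3, so φ is not surjective.
The image of φ is {1, 2, 4, 5, 7}, which has 5 elements.

5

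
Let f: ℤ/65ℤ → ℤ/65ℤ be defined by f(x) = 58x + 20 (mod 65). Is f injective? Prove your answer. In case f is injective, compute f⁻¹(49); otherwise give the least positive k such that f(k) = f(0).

33

By definition, f is injective if f(a) = f(b) implies a = b.
If f(a) = f(b), then 58a ≡ 58b (mod 65). Because gcd(58, 65) = 1, we may cancel 58 to get a ≡ b (mod 65).
So f is injective.
We now compute 58⁻¹ mod 65 explicitly. Euclid's algorithm: 65 = 1·58 + 7, 58 = 8·7 + 2, 7 = 3·2 + 1; back-substituting gives 1 = 37·58 − 33·65, so 58⁻¹ ≡ 37 (mod 65).
Since f is injective, we compute f⁻¹(49): solve 58x + 20 ≡ 49 (mod 65), i.e. 58x ≡ 29 (mod 65).
Multiplying by 58⁻¹ = 37 gives x ≡ 37·29 = 1073 = 16·65 + 33 ≡ 33 (mod 65).
Check: f(33) = 58·33 + 20 = 1934 = 29·65 + 49 ≡ 49 (mod 65).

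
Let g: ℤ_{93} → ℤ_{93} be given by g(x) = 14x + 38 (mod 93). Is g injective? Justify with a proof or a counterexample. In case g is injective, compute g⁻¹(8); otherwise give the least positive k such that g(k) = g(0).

If g(s) = g(t), then 14s ≡ 14t (mod 93). Because gcd(14, 93) = 1, we may cancel 14 to get s ≡ t (mod 93).
Thus g is injective.
We now compute 14⁻¹ mod 93 explicitly. Euclid's algorithm: 93 = 6·14 + 9, 14 = 1·9 + 5, 9 = 1·5 + 4, 5 = 1·4 + 1; back-substituting gives 1 = 20·14 − 3·93, so 14⁻¹ ≡ 20 (mod 93).
Since g is injective, we compute g⁻¹(8): solve 14x + 38 ≡ 8 (mod 93), i.e. 14x ≡ 63 (mod 93).
Multiplying by 14⁻¹ = 20 gives x ≡ 20·63 = 1260 = 13·93 + 51 ≡ 51 (mod 93).
Check: g(51) = 14·51 + 38 = 752 = 8·93 + 8 ≡ 8 (mod 93).

51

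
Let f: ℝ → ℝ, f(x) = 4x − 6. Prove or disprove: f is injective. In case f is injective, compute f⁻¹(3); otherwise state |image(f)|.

9/4

Recall: f is injective when f(s) = f(t) forces s = t.
Suppose f(s) = f(t). Then 4s − 6 = 4t − 6, therefore 4s = 4t, hence s = t.
Thus f is injective.
Since f is injective, we compute f⁻¹(3) = (3 + 6)/4 = 9/4.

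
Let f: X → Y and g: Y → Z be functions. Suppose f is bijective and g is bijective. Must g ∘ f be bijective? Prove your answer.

bijective

Injectivity: if g(f(x_1)) = g(f(x_2)) then f(x_1) = f(x_2) (g injective) so x_1 = x_2 (f injective).
Surjectivity: for c ∈ Z pick b with g(b) = c, then a with f(a) = b; then (g ∘ f)(a) = c.
Thus g ∘ f is bijective.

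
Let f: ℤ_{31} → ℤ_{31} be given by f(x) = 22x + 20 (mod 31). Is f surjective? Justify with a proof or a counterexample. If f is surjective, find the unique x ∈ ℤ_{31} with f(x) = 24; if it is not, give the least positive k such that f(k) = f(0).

Recall: f is surjective if every y in the codomain equals f(x) for some x in the domain.
Since gcd(22, 31) = 1, 22 is invertible modulo 31. Euclid's algorithm: 31 = 1·22 + 9, 22 = 2·9 + 4, 9 = 2·4 + 1; back-substituting gives 1 = 24·22 − 17·31, so 22⁻¹ ≡ 24 (mod 31).
For any y ∈ ℤ_{31}, x = 24(y − 20) mod 31 satisfies f(x) = 22·24(y − 20) + 20 ≡ y (since 22·24 ≡ 1 mod 31). So every y has a preimage.
Hence f is surjective.
Since f is surjective, we compute f⁻¹(24): solve 22x + 20 ≡ 24 (mod 31), i.e. 22x ≡ 4 (mod 31).
Multiplying by 22⁻¹ = 24 gives x ≡ 24·4 = 96 = 3·31 + 3 ≡ 3 (mod 31).
Check: f(3) = 22·3 + 20 = 86 = 2·31 + 24 ≡ 24 (mod 31).

3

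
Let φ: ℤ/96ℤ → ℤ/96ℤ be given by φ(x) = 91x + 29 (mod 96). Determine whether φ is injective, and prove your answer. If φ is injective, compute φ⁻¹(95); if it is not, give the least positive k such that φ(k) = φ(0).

6

By definition, injectivity means: for all u, v in the domain, φ(u) = φ(v) implies u = v.
Suppose φ(u) = φ(v) in ℤ/96ℤ. Then 91u + 29 ≡ 91v + 29 (mod 96), hence 91(u − v) ≡ 0 (mod 96).
Since gcd(91, 96) = 1, 91 is invertible modulo 96, so u − v ≡ 0 (mod 96), i.e. u = v.
Therefore φ is injective.
We now compute 91⁻¹ mod 96 explicitly. Euclid's algorithm: 96 = 1·91 + 5, 91 = 18·5 + 1; back-substituting gives 1 = 19·91 − 18·96, so 91⁻¹ ≡ 19 (mod 96).
Since φ is injective, we find φ⁻¹(95): we need 91x ≡ 95 − 29 ≡ 66 (mod 96). Using 91⁻¹ = 19: x ≡ 19·66 = 1254 = 13·96 + 6, so x = 6.
Check: φ(6) = 91·6 + 29 = 575 = 5·96 + 95 ≡ 95 (mod 96).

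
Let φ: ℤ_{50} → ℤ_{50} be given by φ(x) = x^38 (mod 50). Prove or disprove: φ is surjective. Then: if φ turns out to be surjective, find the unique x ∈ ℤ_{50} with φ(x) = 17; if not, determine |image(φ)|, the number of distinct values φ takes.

22

φ(0) = 0^38 = 0.
φ(10): Repeated squaring mod 50: 10^1 ≡ 10, 10^2 ≡ 10² = 100 ≡ 0, 10^4 ≡ 0² = 0, 10^8 ≡ 0² = 0, 10^16 ≡ 0² = 0, 10^32 ≡ 0² = 0. Since 38 = 32 + 4 + 2, 10^38 ≡ 0·0·0: 0·0 = 0, then 0·0 = 0. So 10^38 ≡ 0 (mod 50).
So φ(0) = φ(10) = 0 while 0 ≠ 10, thus φ is not injective.
A non-injective map from the 50-element set ℤ_{50} to itself takes at most 49 distinct values, so it cannot be surjective. Thus φ is not surjective.
Since φ is not surjective, we determine |image(φ)|. Computing x^38 mod 50 for each x (by repeated squaring, reducing mod 50 at every step), the values φ(0), φ(1), …, φ(49) are: 0, 1, 44, 39, 36, 25, 16, 49, 34, 21, 0, 31, 4, 29, 6, 25, 46, 9, 24, 41, 0, 11, 14, 19, 26, 25, 26, 19, 14, 11, 0, 41, 24, 9, 46, 25, 6, 29, 4, 31, 0, 21, 34, 49, 16, 25, 36, 39, 44, 1.
The distinct values are {0, 1, 4, 6, 9, 11, 14, 16, 19, 21, 24, 25, 26, 29, 31, 34, 36, 39, 41, 44, 46, 49}; there are 22 of them.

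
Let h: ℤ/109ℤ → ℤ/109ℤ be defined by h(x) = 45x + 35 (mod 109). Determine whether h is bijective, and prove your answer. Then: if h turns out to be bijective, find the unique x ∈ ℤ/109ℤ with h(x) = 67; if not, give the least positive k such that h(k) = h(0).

54

Suppose h(u) = h(v) in ℤ/109ℤ. Then 45u + 35 ≡ 45v + 35 (mod 109), thus 45(u − v) ≡ 0 (mod 109).
Since gcd(45, 109) = 1, 45 is invertible modulo 109, thus u − v ≡ 0 (mod 109), i.e. u = v.
We now compute 45⁻¹ mod 109 explicitly. Euclid's algorithm: 109 = 2·45 + 19, 45 = 2·19 + 7, 19 = 2·7 + 5, 7 = 1·5 + 2, 5 = 2·2 + 1; back-substituting gives 1 = 63·45 − 26·109, so 45⁻¹ ≡ 63 (mod 109).
Then y ↦ 63(y − 35) is a two-sided inverse to h, so every y ∈ ℤ/109ℤ has a preimage.
So h is bijective.
Since h is bijective, we find h⁻¹(67): we need 45x ≡ 67 − 35 ≡ 32 (mod 109). Using 45⁻¹ = 63: x ≡ 63·32 = 2016 = 18·109 + 54, so x = 54.
Check: h(54) = 45·54 + 35 = 2465 = 22·109 + 67 ≡ 67 (mod 109).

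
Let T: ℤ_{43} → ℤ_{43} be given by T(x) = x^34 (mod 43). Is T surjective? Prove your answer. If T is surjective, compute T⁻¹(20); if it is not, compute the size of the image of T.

22

T(21): Repeated squaring mod 43: 21^1 ≡ 21, 21^2 ≡ 21² = 441 ≡ 11, 21^4 ≡ 11² = 121 ≡ 35, 21^8 ≡ 35² = 1225 ≡ 21, 21^16 ≡ 21² = 441 ≡ 11, 21^32 ≡ 11² = 121 ≡ 35. Since 34 = 32 + 2, 21^34 ≡ 35·11: 35·11 = 385 ≡ 41. So 21^34 ≡ 41 (mod 43).
T(22): Repeated squaring mod 43: 22^1 ≡ 22, 22^2 ≡ 22² = 484 ≡ 11, 22^4 ≡ 11² = 121 ≡ 35, 22^8 ≡ 35² = 1225 ≡ 21, 22^16 ≡ 21² = 441 ≡ 11, 22^32 ≡ 11² = 121 ≡ 35. Since 34 = 32 + 2, 22^34 ≡ 35·11: 35·11 = 385 ≡ 41. So 22^34 ≡ 41 (mod 43).
So T(21) = T(22) = 41 while 21 ≠ 22, hence T is not injective.
A non-injective map from the 43-element set ℤ_{43} to itself takes at most 42 distinct values, so it cannot be surjective. Hence T is not surjective.
Since T is not surjective, we determine |image(T)|. Computing x^34 mod 43 for each x (by repeated squaring, reducing mod 43 at every step), the values T(0), T(1), …, T(42) are: 0, 1, 21, 31, 11, 10, 6, 36, 16, 15, 38, 4, 40, 17, 25, 9, 35, 13, 14, 23, 24, 41, 41, 24, 23, 14, 13, 35, 9, 25, 17, 40, 4, 38, 15, 16, 36, 6, 10, 11, 31, 21, 1.
The distinct values are {0, 1, 4, 6, 9, 10, 11, 13, 14, 15, 16, 17, 21, 23, 24, 25, 31, 35, 36, 38, 40, 41}; there are 22 of them.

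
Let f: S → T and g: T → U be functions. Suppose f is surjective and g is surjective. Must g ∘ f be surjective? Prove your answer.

surjective

Let c ∈ U. Since g is surjective, there is b ∈ T with g(b) = c. Since f is surjective, there is a ∈ S with f(a) = b.
Then (g ∘ f)(a) = g(b) = c. Thus g ∘ f is surjective.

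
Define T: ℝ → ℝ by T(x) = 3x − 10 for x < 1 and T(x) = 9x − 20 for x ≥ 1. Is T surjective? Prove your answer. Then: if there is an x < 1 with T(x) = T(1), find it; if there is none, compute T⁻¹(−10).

-1/3

Both pieces are strictly increasing (slopes 3 and 9), so each is injective on its own interval.
The left piece maps (−∞, 1) onto (−∞, −7); the right piece maps [1, ∞) onto [−11, ∞).
The union (−∞, −7) ∪ [−11, ∞) covers ℝ, so T is surjective.
For the follow-up: the images overlap, so an x < 1 with T(x) = T(1) exists. T(1) = −11; solving 3x − 10 = −11 for x < 1 gives x = (−11 + 10)/3 = −1/3.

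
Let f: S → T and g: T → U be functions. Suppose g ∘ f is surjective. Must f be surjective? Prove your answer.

No. Take S = {1, 2}, T = {1, 2, 3}, U = {1}, f(a) = 1 for every a ∈ S, and g(b) = 1 for every b ∈ T.
Then g ∘ f is surjective onto {1}, but 3 ∈ T has no preimage under f, so f is not surjective.

not surjective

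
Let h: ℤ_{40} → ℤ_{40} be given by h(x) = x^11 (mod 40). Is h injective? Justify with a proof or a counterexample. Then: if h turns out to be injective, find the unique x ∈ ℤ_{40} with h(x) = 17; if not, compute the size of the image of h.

25

h(0) = 0^11 = 0.
h(10): Repeated squaring mod 40: 10^1 ≡ 10, 10^2 ≡ 10² = 100 ≡ 20, 10^4 ≡ 20² = 400 ≡ 0, 10^8 ≡ 0² = 0. Since 11 = 8 + 2 + 1, 10^11 ≡ 0·20·10: 0·20 = 0, then 0·10 = 0. So 10^11 ≡ 0 (mod 40).
So h(0) = h(10) = 0 while 0 ≠ 10, so h is not injective.
Since h is not injective, we determine |image(h)|. Computing x^11 mod 40 for each x (by repeated squaring, reducing mod 40 at every step), the values h(0), h(1), …, h(39) are: 0, 1, 8, 27, 24, 5, 16, 23, 32, 9, 0, 11, 8, 37, 24, 15, 16, 33, 32, 19, 0, 21, 8, 7, 24, 25, 16, 3, 32, 29, 0, 31, 8, 17, 24, 35, 16, 13, 32, 39.
The distinct values are {0, 1, 3, 5, 7, 8, 9, 11, 13, 15, 16, 17, 19, 21, 23, 24, 25, 27, 29, 31, 32, 33, 35, 37, 39}; there are 25 of them.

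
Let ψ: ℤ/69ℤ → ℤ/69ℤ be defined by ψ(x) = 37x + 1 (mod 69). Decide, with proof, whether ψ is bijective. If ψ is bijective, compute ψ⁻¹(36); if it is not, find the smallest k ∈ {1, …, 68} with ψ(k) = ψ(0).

If ψ(a) = ψ(b), then 37a ≡ 37b (mod 69). Because gcd(37, 69) = 1, we may cancel 37 to get a ≡ b (mod 69).
We now compute 37⁻¹ mod 69 explicitly. Euclid's algorithm: 69 = 1·37 + 32, 37 = 1·32 + 5, 32 = 6·5 + 2, 5 = 2·2 + 1; back-substituting gives 1 = 28·37 − 15·69, so 37⁻¹ ≡ 28 (mod 69).
Then y ↦ 28(y − 1) is a two-sided inverse to ψ, so every y ∈ ℤ/69ℤ has a preimage.
Thus ψ is bijective.
Since ψ is bijective, we compute ψ⁻¹(36): solve 37x + 1 ≡ 36 (mod 69), i.e. 37x ≡ 35 (mod 69).
Multiplying by 37⁻¹ = 28 gives x ≡ 28·35 = 980 = 14·69 + 14 ≡ 14 (mod 69).
Check: ψ(14) = 37·14 + 1 = 519 = 7·69 + 36 ≡ 36 (mod 69).

14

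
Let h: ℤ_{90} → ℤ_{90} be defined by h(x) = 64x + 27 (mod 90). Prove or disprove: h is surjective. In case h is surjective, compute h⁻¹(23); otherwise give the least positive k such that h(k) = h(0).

45

Recall: surjectivity means every element of the codomain has a preimage under h.
Since gcd(64, 90) = 2, we have 64x ≡ 0 (mod 2) for all x, so h(x) ≡ 1 (mod 2).
But 0 ≢ 1 (mod 2), so 0 ∈ ℤ_{90} has no preimage. Thus h is not surjective.
Since h is not surjective, we find the least positive k with h(k) = h(0): this means 64k ≡ 0 (mod 90), i.e. 90 ∣ 64k. Since gcd(64, 90) = 2, dividing through by 2 this holds exactly when 45 ∣ 32k, and as gcd(32, 45) = 1, exactly when 45 ∣ k.
The smallest positive such k is 45.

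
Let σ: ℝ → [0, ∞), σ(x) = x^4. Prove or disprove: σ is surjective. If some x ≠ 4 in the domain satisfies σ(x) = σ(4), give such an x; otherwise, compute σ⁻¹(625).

-4

For any y ∈ [0, ∞), x = y^{1/4} ∈ ℝ satisfies x^4 = y, so σ is surjective.
For the follow-up, such an x exists: taking x = −4 ∈ ℝ gives σ(−4) = 256 = σ(4) with −4 ≠ 4.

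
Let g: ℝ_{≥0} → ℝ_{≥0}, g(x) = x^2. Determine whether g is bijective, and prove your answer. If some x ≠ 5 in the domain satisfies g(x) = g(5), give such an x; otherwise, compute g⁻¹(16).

4

On ℝ_{≥0}, x ↦ x^2 is strictly increasing (injective) and for any y ∈ ℝ_{≥0} the 2nd root y^{1/2} lies in ℝ_{≥0} (surjective). So g is bijective.
Since x ↦ x^2 is strictly increasing on ℝ_{≥0}, it is injective there, so no x ≠ 5 in the domain has g(x) = g(5). We therefore compute g⁻¹(16) = 16^{1/2} = 4 (indeed 4^2 = 16).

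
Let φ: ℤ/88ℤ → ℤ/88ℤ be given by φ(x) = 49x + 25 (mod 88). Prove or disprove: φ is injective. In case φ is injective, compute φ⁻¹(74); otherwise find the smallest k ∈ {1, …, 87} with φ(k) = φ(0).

Recall that φ is injective if φ(a) = φ(b) implies a = b.
Suppose φ(a) = φ(b) in ℤ/88ℤ. Then 49a + 25 ≡ 49b + 25 (mod 88), therefore 49(a − b) ≡ 0 (mod 88).
Since gcd(49, 88) = 1, 49 is invertible modulo 88, thus a − b ≡ 0 (mod 88), i.e. a = b.
Thus φ is injective.
We now compute 49⁻¹ mod 88 explicitly. Euclid's algorithm: 88 = 1·49 + 39, 49 = 1·39 + 10, 39 = 3·10 + 9, 10 = 1·9 + 1; back-substituting gives 1 = 9·49 − 5·88, so 49⁻¹ ≡ 9 (mod 88).
Since φ is injective, we compute φ⁻¹(74): solve 49x + 25 ≡ 74 (mod 88), i.e. 49x ≡ 49 (mod 88).
Multiplying by 49⁻¹ = 9 gives x ≡ 9·49 = 441 = 5·88 + 1 ≡ 1 (mod 88).
Check: φ(1) = 49·1 + 25 = 74 ≡ 74 (mod 88).

1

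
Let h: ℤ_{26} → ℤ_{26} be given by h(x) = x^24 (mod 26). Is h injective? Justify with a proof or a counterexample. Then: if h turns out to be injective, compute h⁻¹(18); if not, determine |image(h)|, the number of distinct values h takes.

4

h(1) = 1^24 = 1.
h(3): Repeated squaring mod 26: 3^1 ≡ 3, 3^2 ≡ 3² = 9, 3^4 ≡ 9² = 81 ≡ 3, 3^8 ≡ 3² = 9, 3^16 ≡ 9² = 81 ≡ 3. Since 24 = 16 + 8, 3^24 ≡ 3·9: 3·9 = 27 ≡ 1. So 3^24 ≡ 1 (mod 26).
So h(1) = h(3) = 1 while 1 ≠ 3, so h is not injective.
Since h is not injective, we determine |image(h)|. Computing x^24 mod 26 for each x (by repeated squaring, reducing mod 26 at every step), the values h(0), h(1), …, h(25) are: 0, 1, 14, 1, 14, 1, 14, 1, 14, 1, 14, 1, 14, 13, 14, 1, 14, 1, 14, 1, 14, 1, 14, 1, 14, 1.
The distinct values are {0, 1, 13, 14}; there are 4 of them.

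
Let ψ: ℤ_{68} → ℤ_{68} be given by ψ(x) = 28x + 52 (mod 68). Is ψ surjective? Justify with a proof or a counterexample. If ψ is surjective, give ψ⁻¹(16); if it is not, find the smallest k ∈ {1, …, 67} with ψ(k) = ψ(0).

By definition, ψ is surjective if every y in the codomain equals ψ(x) for some x in the domain.
Since gcd(28, 68) = 4, we have 28x ≡ 0 (mod 4) for all x, so ψ(x) ≡ 0 (mod 4).
But 1 ≢ 0 (mod 4), so 1 ∈ ℤ_{68} has no preimage. Therefore ψ is not surjective.
Since ψ is not surjective, we find the least positive k with ψ(k) = ψ(0): this means 28k ≡ 0 (mod 68), i.e. 68 ∣ 28k. Since gcd(28, 68) = 4, dividing through by 4 this holds exactly when 17 ∣ 7k, and as gcd(7, 17) = 1, exactly when 17 ∣ k.
The smallest positive such k is 17.

17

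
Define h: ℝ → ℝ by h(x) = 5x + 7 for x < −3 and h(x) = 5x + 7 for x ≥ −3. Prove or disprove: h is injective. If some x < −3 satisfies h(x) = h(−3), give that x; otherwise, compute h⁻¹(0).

Both pieces are strictly increasing (slopes 5 and 5), so each is injective on its own interval.
The left piece maps (−∞, −3) onto (−∞, −8); the right piece maps [−3, ∞) onto [−8, ∞).
These images are disjoint, so no value is attained by both pieces. So h is injective.
Because the two images are disjoint, no x < −3 has h(x) = h(−3), so we compute h⁻¹(0): 0 lies in [−8, ∞), so solve 5x + 7 = 0: x = (0 − 7)/5 = −7/5.

-7/5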